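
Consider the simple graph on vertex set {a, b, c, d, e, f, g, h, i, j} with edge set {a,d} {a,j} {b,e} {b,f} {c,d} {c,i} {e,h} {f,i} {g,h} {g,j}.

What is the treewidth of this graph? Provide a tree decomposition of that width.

The largest bag has 3 vertices, giving width 2; this decomposition certifies tw(G) ≤ 2. For the lower bound, G contains the cycle g–h–e–b–f–i–c–d–a–j–g, so G is not a forest; only forests have treewidth ≤ 1, hence tw(G) ≥ 2. Combining the bounds, tw(G) = 2.

Treewidth 2.
One such decomposition:
Bags: B1 = {e, g, h}  B2 = {b, e, g}  B3 = {b, f, g}  B4 = {f, g, i}  B5 = {c, g, i}  B6 = {c, d, g}  B7 = {a, d, g}  B8 = {a, g, j}
Tree: B1–B2, B2–B3, B3–B4, B4–B5, B5–B6, B6–B7, B7–B8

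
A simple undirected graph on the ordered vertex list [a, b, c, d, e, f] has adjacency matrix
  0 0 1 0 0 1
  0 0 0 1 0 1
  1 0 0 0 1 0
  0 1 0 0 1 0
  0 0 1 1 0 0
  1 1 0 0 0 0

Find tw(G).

2

A width-2 tree decomposition is:
Bags: B1 = {a, b, f}  B2 = {a, b, c}  B3 = {b, c, e}  B4 = {b, d, e}
Tree: B1–B2, B2–B3, B3–B4
The largest bag has 3 vertices, giving width 2; this decomposition certifies tw(G) ≤ 2. Since b–f–a–c–e–d–b is a cycle in G, G is not acyclic. Forests are exactly the graphs of treewidth ≤ 1, so tw(G) ≥ 2. Hence tw(G) = 2 exactly.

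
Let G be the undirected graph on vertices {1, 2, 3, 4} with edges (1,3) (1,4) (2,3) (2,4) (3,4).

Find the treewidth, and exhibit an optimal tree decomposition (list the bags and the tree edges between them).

Every bag has size at most 3, so the width is 3 − 1 = 2 and tw(G) ≤ 2. For the lower bound, the 3 vertices {1, 3, 4} are pairwise adjacent, and any tree decomposition puts a clique entirely inside one bag — forcing width ≥ 2. Hence tw(G) = 2 exactly.

Treewidth 2.
One such decomposition:
Bags: B1 = {1, 3, 4}  B2 = {2, 3, 4}
Tree: B1–B2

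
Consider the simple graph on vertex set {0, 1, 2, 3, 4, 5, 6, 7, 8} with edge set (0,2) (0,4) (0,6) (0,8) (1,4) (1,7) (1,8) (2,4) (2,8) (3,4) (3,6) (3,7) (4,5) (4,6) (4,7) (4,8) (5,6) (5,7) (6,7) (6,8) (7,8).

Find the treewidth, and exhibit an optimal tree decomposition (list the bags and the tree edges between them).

Treewidth 3.
Bags: B1 = {3, 4, 6, 7}  B2 = {4, 5, 6, 7}  B3 = {4, 6, 7, 8}  B4 = {1, 4, 7, 8}  B5 = {0, 4, 6, 8}  B6 = {0, 2, 4, 8}
Tree: B1–B2, B2–B3, B3–B4, B3–B5, B5–B6

Each bag holds 4 vertices, so the decomposition has width 3, which upper-bounds the treewidth. Conversely, {1, 4, 7, 8} is a clique of size 4, and the vertices of any clique must share a bag in every tree decomposition; so some bag has ≥ 4 vertices and tw(G) ≥ 3. Hence tw(G) = 3 exactly.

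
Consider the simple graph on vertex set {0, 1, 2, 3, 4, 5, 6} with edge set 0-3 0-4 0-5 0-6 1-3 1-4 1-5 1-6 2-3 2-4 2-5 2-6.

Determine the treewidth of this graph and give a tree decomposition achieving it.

Treewidth 3.
One optimal decomposition is:
Bags: B1 = {0, 1, 2, 6}  B2 = {0, 1, 2, 3}  B3 = {0, 1, 2, 5}  B4 = {0, 1, 2, 4}
Tree: B1–B2, B2–B3, B3–B4

Every bag has size at most 4, so the width is 4 − 1 = 3 and tw(G) ≤ 3. For the lower bound: the 4 vertex sets {2,6}, {0,3}, {1}, {5} are disjoint, each induces a connected subgraph, and every pair is joined by at least one edge of G. Contracting each set to a single vertex therefore yields K_{4} as a minor, and since treewidth is minor-monotone, tw(G) ≥ tw(K_{4}) = 3. Combining the bounds, tw(G) = 3.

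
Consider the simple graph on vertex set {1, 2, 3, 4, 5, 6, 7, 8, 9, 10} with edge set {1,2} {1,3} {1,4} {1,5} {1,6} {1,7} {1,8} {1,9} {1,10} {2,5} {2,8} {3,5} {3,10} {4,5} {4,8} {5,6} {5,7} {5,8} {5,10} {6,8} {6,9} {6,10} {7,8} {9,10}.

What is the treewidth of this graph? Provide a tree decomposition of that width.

Treewidth 3.
Bags: B1 = {1, 5, 6, 8}  B2 = {1, 4, 5, 8}  B3 = {1, 5, 7, 8}  B4 = {1, 5, 6, 10}  B5 = {1, 2, 5, 8}  B6 = {1, 6, 9, 10}  B7 = {1, 3, 5, 10}
Tree: B1–B2, B2–B3, B1–B4, B3–B5, B4–B6, B4–B7

Every bag has size at most 4, so the width is 4 − 1 = 3 and tw(G) ≤ 3. Conversely, {1, 6, 9, 10} is a clique of size 4, and the vertices of any clique must share a bag in every tree decomposition; so some bag has ≥ 4 vertices and tw(G) ≥ 3. Hence tw(G) = 3 exactly.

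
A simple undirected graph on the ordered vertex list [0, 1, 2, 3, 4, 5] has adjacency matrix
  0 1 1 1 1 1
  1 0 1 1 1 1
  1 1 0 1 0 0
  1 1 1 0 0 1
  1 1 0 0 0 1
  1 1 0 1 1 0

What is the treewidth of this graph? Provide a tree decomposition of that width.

Treewidth 3.
One such decomposition:
Bags: B1 = {0, 1, 2, 3}  B2 = {0, 1, 3, 5}  B3 = {0, 1, 4, 5}
Tree: B1–B2, B2–B3

Each bag holds 4 vertices, so the decomposition has width 3, which upper-bounds the treewidth. Conversely, {0, 1, 2, 3} is a clique of size 4, and the vertices of any clique must share a bag in every tree decomposition; so some bag has ≥ 4 vertices and tw(G) ≥ 3. Hence tw(G) = 3 exactly.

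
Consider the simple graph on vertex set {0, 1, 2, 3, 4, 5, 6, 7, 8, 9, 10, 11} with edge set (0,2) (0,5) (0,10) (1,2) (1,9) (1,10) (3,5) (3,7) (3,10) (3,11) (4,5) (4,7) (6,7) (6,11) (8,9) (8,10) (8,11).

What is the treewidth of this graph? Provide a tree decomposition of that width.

Each bag holds 4 vertices, so the decomposition has width 3, which upper-bounds the treewidth. For the lower bound: the 4 vertex sets {4,6,7}, {11}, {3}, {0,5,8,10} are disjoint, each induces a connected subgraph, and every pair is joined by at least one edge of G. Contracting each set to a single vertex therefore yields K_{4} as a minor, and since treewidth is minor-monotone, tw(G) ≥ tw(K_{4}) = 3. Therefore the treewidth is 3.

Treewidth 3.
One such decomposition:
Bags: B1 = {4, 6, 7, 11}  B2 = {3, 4, 7, 11}  B3 = {3, 4, 5, 11}  B4 = {3, 5, 8, 11}  B5 = {3, 5, 8, 10}  B6 = {0, 5, 8, 10}  B7 = {0, 8, 9, 10}  B8 = {0, 1, 9, 10}  B9 = {0, 1, 2, 9}
Tree: B1–B2, B2–B3, B3–B4, B4–B5, B5–B6, B6–B7, B7–B8, B8–B9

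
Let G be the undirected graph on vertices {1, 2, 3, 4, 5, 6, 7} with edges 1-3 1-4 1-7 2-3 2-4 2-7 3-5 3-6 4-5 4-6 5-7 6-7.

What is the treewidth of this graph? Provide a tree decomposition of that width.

The largest bag has 4 vertices, giving width 3; this decomposition certifies tw(G) ≤ 3. For the lower bound: the 4 vertex sets {3,6}, {2,4}, {7}, {5} are disjoint, each induces a connected subgraph, and every pair is joined by at least one edge of G. Contracting each set to a single vertex therefore yields K_{4} as a minor, and since treewidth is minor-monotone, tw(G) ≥ tw(K_{4}) = 3. Therefore the treewidth is 3.

Treewidth 3.
One optimal decomposition is:
Bags: B1 = {3, 4, 6, 7}  B2 = {2, 3, 4, 7}  B3 = {3, 4, 5, 7}  B4 = {1, 3, 4, 7}
Tree: B1–B2, B2–B3, B3–B4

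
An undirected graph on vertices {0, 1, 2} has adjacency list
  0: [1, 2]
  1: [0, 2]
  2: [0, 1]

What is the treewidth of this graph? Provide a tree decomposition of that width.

With just one bag of size 3, the width is 3 − 1 = 2, so tw(G) ≤ 2. For the lower bound, the 3 vertices {0, 1, 2} are pairwise adjacent, and any tree decomposition puts a clique entirely inside one bag — forcing width ≥ 2. Therefore the treewidth is 2.

Treewidth 2.
One such decomposition:
Bags: B1 = {0, 1, 2}
Tree: (single bag)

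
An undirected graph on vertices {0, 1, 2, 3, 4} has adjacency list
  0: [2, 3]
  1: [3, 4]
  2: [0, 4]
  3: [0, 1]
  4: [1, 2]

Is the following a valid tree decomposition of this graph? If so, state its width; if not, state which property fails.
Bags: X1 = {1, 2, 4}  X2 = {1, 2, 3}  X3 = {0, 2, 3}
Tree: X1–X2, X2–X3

Yes; width 2.

Every vertex of G appears in some bag (union = {0, 1, 2, 3, 4}); every edge is covered by a bag; and for each vertex v the set of bags containing v is connected in the bag tree. The decomposition is therefore valid. The largest bag has 3 vertices, so the width is 2.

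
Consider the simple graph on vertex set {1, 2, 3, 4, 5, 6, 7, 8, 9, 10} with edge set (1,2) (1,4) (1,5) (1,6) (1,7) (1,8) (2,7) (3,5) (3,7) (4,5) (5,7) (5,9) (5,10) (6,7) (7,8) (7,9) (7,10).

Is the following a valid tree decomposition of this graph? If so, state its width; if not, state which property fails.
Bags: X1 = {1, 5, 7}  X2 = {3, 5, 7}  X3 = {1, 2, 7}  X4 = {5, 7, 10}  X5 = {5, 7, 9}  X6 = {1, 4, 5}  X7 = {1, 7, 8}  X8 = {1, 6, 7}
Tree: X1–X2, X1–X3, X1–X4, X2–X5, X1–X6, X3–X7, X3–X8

Yes; width 2.

Checking the three conditions: (i) the bags cover all of {1, 2, 3, 4, 5, 6, 7, 8, 9, 10}; (ii) for each edge, some bag contains both endpoints; (iii) the bags containing any fixed vertex form a subtree. All hold, so the decomposition is valid with width 3 − 1 = 2.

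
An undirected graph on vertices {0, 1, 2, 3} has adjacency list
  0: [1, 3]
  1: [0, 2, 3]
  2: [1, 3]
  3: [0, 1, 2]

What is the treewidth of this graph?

A width-2 tree decomposition is:
Bags: B1 = {0, 1, 3}  B2 = {1, 2, 3}
Tree: B1–B2
Each bag holds 3 vertices, so the decomposition has width 2, which upper-bounds the treewidth. For the lower bound, the 3 vertices {0, 1, 3} are pairwise adjacent, and any tree decomposition puts a clique entirely inside one bag — forcing width ≥ 2. Hence tw(G) = 2 exactly.

2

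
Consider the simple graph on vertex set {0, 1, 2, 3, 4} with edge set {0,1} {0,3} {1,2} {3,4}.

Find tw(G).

1

A width-1 tree decomposition is:
Bags: B1 = {3, 4}  B2 = {0, 3}  B3 = {0, 1}  B4 = {1, 2}
Tree: B1–B2, B2–B3, B3–B4
Every bag has size at most 2, so the width is 2 − 1 = 1 and tw(G) ≤ 1. Since G has at least one edge (e.g. 4–3), it is not an edgeless graph, so tw(G) ≥ 1. Hence tw(G) = 1 exactly.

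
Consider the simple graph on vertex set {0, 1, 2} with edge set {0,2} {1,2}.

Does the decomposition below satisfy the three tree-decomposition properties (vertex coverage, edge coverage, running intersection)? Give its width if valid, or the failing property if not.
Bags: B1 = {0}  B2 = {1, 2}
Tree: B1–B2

No — edge (2,0) lies in no bag.

A tree decomposition must satisfy three properties: every vertex lies in some bag; for every edge, both endpoints lie together in some bag; and for every vertex, the bags containing it form a connected subtree. Here edge (2,0) lies in no bag, so the decomposition is invalid.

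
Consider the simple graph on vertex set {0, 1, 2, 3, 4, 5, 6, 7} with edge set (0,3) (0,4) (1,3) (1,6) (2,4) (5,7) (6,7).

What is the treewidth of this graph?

1

A width-1 tree decomposition is:
Bags: B1 = {2, 4}  B2 = {0, 4}  B3 = {0, 3}  B4 = {1, 3}  B5 = {1, 6}  B6 = {6, 7}  B7 = {5, 7}
Tree: B1–B2, B2–B3, B3–B4, B4–B5, B5–B6, B6–B7
Every bag has size at most 2, so the width is 2 − 1 = 1 and tw(G) ≤ 1. Since G has at least one edge (e.g. 2–4), it is not an edgeless graph, so tw(G) ≥ 1. Combining the bounds, tw(G) = 1.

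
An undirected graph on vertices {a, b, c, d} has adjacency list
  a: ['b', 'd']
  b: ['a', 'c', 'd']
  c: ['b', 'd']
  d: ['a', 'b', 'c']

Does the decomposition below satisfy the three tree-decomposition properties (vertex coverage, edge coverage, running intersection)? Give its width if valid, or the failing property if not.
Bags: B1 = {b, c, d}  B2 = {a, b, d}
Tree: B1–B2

Yes; width 2.

Every vertex of G appears in some bag (union = {a, b, c, d}); every edge is covered by a bag; and for each vertex v the set of bags containing v is connected in the bag tree. The decomposition is therefore valid. The largest bag has 3 vertices, so the width is 2.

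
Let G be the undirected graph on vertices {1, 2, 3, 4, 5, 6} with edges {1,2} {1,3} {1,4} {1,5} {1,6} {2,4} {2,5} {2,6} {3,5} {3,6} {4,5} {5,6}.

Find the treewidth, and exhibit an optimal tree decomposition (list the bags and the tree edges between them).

Every bag has size at most 4, so the width is 4 − 1 = 3 and tw(G) ≤ 3. Conversely, {1, 2, 4, 5} is a clique of size 4, and the vertices of any clique must share a bag in every tree decomposition; so some bag has ≥ 4 vertices and tw(G) ≥ 3. The upper and lower bounds meet at 3, so that is the treewidth.

Treewidth 3.
One such decomposition:
Bags: B1 = {1, 2, 5, 6}  B2 = {1, 2, 4, 5}  B3 = {1, 3, 5, 6}
Tree: B1–B2, B1–B3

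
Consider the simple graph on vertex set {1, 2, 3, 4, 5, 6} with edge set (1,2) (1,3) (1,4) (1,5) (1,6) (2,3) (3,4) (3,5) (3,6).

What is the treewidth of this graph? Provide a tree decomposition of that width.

Treewidth 2.
One such decomposition:
Bags: B1 = {1, 2, 3}  B2 = {1, 3, 5}  B3 = {1, 3, 4}  B4 = {1, 3, 6}
Tree: B1–B2, B1–B3, B2–B4

The largest bag has 3 vertices, giving width 2; this decomposition certifies tw(G) ≤ 2. Conversely, {1, 2, 3} is a clique of size 3, and the vertices of any clique must share a bag in every tree decomposition; so some bag has ≥ 3 vertices and tw(G) ≥ 2. Therefore the treewidth is 2.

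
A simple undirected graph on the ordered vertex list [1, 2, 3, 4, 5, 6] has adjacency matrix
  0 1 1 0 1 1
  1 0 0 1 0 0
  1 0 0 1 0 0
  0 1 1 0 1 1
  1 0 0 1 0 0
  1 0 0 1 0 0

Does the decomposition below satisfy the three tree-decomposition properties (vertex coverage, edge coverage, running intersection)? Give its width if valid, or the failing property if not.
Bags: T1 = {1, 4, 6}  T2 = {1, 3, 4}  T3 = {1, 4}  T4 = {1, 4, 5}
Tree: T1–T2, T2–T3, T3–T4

No — vertex 2 appears in no bag.

A tree decomposition must satisfy three properties: every vertex lies in some bag; for every edge, both endpoints lie together in some bag; and for every vertex, the bags containing it form a connected subtree. Here vertex 2 appears in no bag, so the decomposition is invalid.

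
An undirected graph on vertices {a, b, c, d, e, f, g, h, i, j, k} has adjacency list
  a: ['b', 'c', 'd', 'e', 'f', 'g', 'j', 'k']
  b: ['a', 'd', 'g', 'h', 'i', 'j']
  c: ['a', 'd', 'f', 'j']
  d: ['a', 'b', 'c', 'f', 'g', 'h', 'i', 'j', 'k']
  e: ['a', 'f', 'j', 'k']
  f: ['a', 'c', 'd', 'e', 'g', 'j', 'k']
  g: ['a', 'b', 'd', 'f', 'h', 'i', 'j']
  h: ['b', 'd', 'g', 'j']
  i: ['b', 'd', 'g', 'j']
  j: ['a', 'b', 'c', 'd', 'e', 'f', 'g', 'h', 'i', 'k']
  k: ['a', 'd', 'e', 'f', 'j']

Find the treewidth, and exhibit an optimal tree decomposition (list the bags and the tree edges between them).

Each bag holds 5 vertices, so the decomposition has width 4, which upper-bounds the treewidth. For the lower bound, the 5 vertices {a, d, f, g, j} are pairwise adjacent, and any tree decomposition puts a clique entirely inside one bag — forcing width ≥ 4. Hence tw(G) = 4 exactly.

Treewidth 4.
Bags: B1 = {a, d, f, g, j}  B2 = {a, b, d, g, j}  B3 = {a, d, f, j, k}  B4 = {b, d, g, h, j}  B5 = {b, d, g, i, j}  B6 = {a, e, f, j, k}  B7 = {a, c, d, f, j}
Tree: B1–B2, B1–B3, B2–B4, B2–B5, B3–B6, B3–B7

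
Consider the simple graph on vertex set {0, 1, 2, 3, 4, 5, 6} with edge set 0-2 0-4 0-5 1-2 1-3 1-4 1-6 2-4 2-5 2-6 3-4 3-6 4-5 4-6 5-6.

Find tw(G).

3

A width-3 tree decomposition is:
Bags: B1 = {0, 2, 4, 5}  B2 = {2, 4, 5, 6}  B3 = {1, 2, 4, 6}  B4 = {1, 3, 4, 6}
Tree: B1–B2, B2–B3, B3–B4
Each bag holds 4 vertices, so the decomposition has width 3, which upper-bounds the treewidth. Conversely, {1, 2, 4, 6} is a clique of size 4, and the vertices of any clique must share a bag in every tree decomposition; so some bag has ≥ 4 vertices and tw(G) ≥ 3. Combining the bounds, tw(G) = 3.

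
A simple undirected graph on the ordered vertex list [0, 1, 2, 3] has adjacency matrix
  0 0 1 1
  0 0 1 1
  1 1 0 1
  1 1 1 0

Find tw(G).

A width-2 tree decomposition is:
Bags: B1 = {1, 2, 3}  B2 = {0, 2, 3}
Tree: B1–B2
Each bag holds 3 vertices, so the decomposition has width 2, which upper-bounds the treewidth. For the lower bound, the 3 vertices {0, 2, 3} are pairwise adjacent, and any tree decomposition puts a clique entirely inside one bag — forcing width ≥ 2. Hence tw(G) = 2 exactly.

2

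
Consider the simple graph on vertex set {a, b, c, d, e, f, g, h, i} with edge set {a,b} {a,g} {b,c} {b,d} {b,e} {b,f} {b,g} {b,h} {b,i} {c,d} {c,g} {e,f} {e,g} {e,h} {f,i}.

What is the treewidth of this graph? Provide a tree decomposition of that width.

Treewidth 2.
One optimal decomposition is:
Bags: B1 = {b, e, g}  B2 = {b, c, g}  B3 = {b, c, d}  B4 = {a, b, g}  B5 = {b, e, f}  B6 = {b, f, i}  B7 = {b, e, h}
Tree: B1–B2, B2–B3, B1–B4, B1–B5, B5–B6, B5–B7

The largest bag has 3 vertices, giving width 2; this decomposition certifies tw(G) ≤ 2. Conversely, {b, c, d} is a clique of size 3, and the vertices of any clique must share a bag in every tree decomposition; so some bag has ≥ 3 vertices and tw(G) ≥ 2. Combining the bounds, tw(G) = 2.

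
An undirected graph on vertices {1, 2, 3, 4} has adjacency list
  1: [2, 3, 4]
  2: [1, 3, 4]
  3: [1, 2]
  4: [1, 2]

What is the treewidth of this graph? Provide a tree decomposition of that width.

Treewidth 2.
One such decomposition:
Bags: B1 = {1, 2, 3}  B2 = {1, 2, 4}
Tree: B1–B2

Every bag has size at most 3, so the width is 3 − 1 = 2 and tw(G) ≤ 2. For the lower bound, the 3 vertices {1, 2, 3} are pairwise adjacent, and any tree decomposition puts a clique entirely inside one bag — forcing width ≥ 2. The upper and lower bounds meet at 2, so that is the treewidth.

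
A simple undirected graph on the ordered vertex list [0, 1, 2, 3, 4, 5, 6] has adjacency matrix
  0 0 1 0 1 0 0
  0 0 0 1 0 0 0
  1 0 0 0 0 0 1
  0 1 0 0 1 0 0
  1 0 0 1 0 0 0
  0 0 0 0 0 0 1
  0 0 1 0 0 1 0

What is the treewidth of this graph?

1

A width-1 tree decomposition is:
Bags: B1 = {5, 6}  B2 = {2, 6}  B3 = {0, 2}  B4 = {0, 4}  B5 = {3, 4}  B6 = {1, 3}
Tree: B1–B2, B2–B3, B3–B4, B4–B5, B5–B6
The largest bag has 2 vertices, giving width 1; this decomposition certifies tw(G) ≤ 1. Since G has at least one edge (e.g. 5–6), it is not an edgeless graph, so tw(G) ≥ 1. Combining the bounds, tw(G) = 1.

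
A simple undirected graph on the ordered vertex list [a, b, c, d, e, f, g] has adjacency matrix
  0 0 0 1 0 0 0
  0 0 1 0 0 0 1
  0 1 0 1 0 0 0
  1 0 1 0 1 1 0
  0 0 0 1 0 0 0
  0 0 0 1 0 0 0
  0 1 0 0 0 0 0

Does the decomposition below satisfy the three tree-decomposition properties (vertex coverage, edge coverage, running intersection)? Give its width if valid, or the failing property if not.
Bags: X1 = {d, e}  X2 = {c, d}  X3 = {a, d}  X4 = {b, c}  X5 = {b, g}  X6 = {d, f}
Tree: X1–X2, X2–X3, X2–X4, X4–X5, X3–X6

Checking the three conditions: (i) the bags cover all of {a, b, c, d, e, f, g}; (ii) for each edge, some bag contains both endpoints; (iii) the bags containing any fixed vertex form a subtree. All hold, so the decomposition is valid with width 2 − 1 = 1.

Yes; width 1.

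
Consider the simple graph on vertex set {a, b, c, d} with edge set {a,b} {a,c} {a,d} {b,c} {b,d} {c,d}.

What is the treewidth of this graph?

3

A width-3 tree decomposition is:
Bags: B1 = {a, b, c, d}
Tree: (single bag)
A single bag containing all 4 vertices is trivially a valid decomposition of width 3. On the other hand G contains the 4-clique {a, b, c, d}. A clique must lie in a single bag of any decomposition, so no decomposition can have width below 3. Hence tw(G) = 3 exactly.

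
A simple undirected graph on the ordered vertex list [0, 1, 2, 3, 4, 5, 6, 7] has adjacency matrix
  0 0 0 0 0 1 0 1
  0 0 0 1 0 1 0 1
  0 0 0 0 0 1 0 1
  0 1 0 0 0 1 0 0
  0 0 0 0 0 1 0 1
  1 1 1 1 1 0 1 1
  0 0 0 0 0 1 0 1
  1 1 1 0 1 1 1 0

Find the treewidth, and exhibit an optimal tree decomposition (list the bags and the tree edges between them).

Treewidth 2.
One such decomposition:
Bags: B1 = {1, 5, 7}  B2 = {4, 5, 7}  B3 = {0, 5, 7}  B4 = {2, 5, 7}  B5 = {1, 3, 5}  B6 = {5, 6, 7}
Tree: B1–B2, B2–B3, B1–B4, B1–B5, B4–B6

Every bag has size at most 3, so the width is 3 − 1 = 2 and tw(G) ≤ 2. Conversely, {1, 3, 5} is a clique of size 3, and the vertices of any clique must share a bag in every tree decomposition; so some bag has ≥ 3 vertices and tw(G) ≥ 2. Therefore the treewidth is 2.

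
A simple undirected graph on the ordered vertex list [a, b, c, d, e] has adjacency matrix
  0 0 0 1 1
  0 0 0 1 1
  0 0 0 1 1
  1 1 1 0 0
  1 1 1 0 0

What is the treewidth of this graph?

2

A width-2 tree decomposition is:
Bags: B1 = {b, d, e}  B2 = {c, d, e}  B3 = {a, d, e}
Tree: B1–B2, B2–B3
The largest bag has 3 vertices, giving width 2; this decomposition certifies tw(G) ≤ 2. The edges d–b–e–c–d form a cycle, so G is not a tree and its treewidth is at least 2. The upper and lower bounds meet at 2, so that is the treewidth.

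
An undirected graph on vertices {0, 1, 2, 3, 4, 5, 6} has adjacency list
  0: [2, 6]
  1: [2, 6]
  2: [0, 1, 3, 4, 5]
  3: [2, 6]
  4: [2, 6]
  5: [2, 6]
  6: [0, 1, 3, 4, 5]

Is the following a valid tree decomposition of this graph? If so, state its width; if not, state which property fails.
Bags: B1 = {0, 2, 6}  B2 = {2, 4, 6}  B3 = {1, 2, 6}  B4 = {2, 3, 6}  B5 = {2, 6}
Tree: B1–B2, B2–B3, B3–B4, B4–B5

No — vertex 5 appears in no bag.

A tree decomposition must satisfy three properties: every vertex lies in some bag; for every edge, both endpoints lie together in some bag; and for every vertex, the bags containing it form a connected subtree. Here vertex 5 appears in no bag, so the decomposition is invalid.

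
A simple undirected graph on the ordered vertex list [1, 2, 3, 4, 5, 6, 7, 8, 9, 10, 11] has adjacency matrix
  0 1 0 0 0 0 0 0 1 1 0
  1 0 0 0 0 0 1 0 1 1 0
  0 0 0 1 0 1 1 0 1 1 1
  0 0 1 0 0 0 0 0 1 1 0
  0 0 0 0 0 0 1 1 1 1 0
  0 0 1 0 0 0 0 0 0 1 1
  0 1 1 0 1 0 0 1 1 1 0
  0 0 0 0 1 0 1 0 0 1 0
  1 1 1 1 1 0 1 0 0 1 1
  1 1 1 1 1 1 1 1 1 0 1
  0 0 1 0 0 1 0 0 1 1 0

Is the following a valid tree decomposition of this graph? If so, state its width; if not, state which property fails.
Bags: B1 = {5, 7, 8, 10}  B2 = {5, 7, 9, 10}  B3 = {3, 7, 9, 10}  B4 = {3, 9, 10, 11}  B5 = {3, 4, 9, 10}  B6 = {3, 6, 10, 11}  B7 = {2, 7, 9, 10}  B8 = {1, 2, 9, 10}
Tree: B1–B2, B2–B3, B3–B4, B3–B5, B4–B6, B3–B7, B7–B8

Checking the three conditions: (i) the bags cover all of {1, 2, 3, 4, 5, 6, 7, 8, 9, 10, 11}; (ii) for each edge, some bag contains both endpoints; (iii) the bags containing any fixed vertex form a subtree. All hold, so the decomposition is valid with width 4 − 1 = 3.

Yes; width 3.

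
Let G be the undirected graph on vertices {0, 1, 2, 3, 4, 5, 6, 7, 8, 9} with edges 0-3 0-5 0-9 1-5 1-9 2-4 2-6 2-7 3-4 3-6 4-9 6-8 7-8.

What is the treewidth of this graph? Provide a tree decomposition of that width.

Treewidth 2.
One such decomposition:
Bags: B1 = {2, 7, 8}  B2 = {2, 6, 8}  B3 = {2, 4, 6}  B4 = {3, 4, 6}  B5 = {3, 4, 9}  B6 = {0, 3, 9}  B7 = {0, 1, 9}  B8 = {0, 1, 5}
Tree: B1–B2, B2–B3, B3–B4, B4–B5, B5–B6, B6–B7, B7–B8

The largest bag has 3 vertices, giving width 2; this decomposition certifies tw(G) ≤ 2. Since 7–8–6–2–7 is a cycle in G, G is not acyclic. Forests are exactly the graphs of treewidth ≤ 1, so tw(G) ≥ 2. Therefore the treewidth is 2.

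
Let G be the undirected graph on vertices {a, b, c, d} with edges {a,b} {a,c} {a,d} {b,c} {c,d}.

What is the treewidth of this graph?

2

A width-2 tree decomposition is:
Bags: B1 = {a, b, c}  B2 = {a, c, d}
Tree: B1–B2
The largest bag has 3 vertices, giving width 2; this decomposition certifies tw(G) ≤ 2. For the lower bound, the 3 vertices {a, c, d} are pairwise adjacent, and any tree decomposition puts a clique entirely inside one bag — forcing width ≥ 2. Therefore the treewidth is 2.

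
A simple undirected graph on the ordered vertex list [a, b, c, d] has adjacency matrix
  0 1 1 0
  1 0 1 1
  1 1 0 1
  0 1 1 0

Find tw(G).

2

A width-2 tree decomposition is:
Bags: B1 = {b, c, d}  B2 = {a, b, c}
Tree: B1–B2
Every bag has size at most 3, so the width is 3 − 1 = 2 and tw(G) ≤ 2. Conversely, {b, c, d} is a clique of size 3, and the vertices of any clique must share a bag in every tree decomposition; so some bag has ≥ 3 vertices and tw(G) ≥ 2. Therefore the treewidth is 2.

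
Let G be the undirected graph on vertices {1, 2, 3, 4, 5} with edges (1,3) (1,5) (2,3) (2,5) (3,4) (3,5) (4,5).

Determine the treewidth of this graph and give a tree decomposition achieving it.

Each bag holds 3 vertices, so the decomposition has width 2, which upper-bounds the treewidth. For the lower bound, the 3 vertices {1, 3, 5} are pairwise adjacent, and any tree decomposition puts a clique entirely inside one bag — forcing width ≥ 2. Therefore the treewidth is 2.

Treewidth 2.
Bags: B1 = {3, 4, 5}  B2 = {1, 3, 5}  B3 = {2, 3, 5}
Tree: B1–B2, B1–B3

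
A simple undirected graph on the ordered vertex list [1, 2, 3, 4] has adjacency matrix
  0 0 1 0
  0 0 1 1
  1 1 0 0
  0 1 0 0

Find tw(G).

1

A width-1 tree decomposition is:
Bags: B1 = {2, 4}  B2 = {2, 3}  B3 = {1, 3}
Tree: B1–B2, B2–B3
The largest bag has 2 vertices, giving width 1; this decomposition certifies tw(G) ≤ 1. Since G has at least one edge (e.g. 4–2), it is not an edgeless graph, so tw(G) ≥ 1. The upper and lower bounds meet at 1, so that is the treewidth.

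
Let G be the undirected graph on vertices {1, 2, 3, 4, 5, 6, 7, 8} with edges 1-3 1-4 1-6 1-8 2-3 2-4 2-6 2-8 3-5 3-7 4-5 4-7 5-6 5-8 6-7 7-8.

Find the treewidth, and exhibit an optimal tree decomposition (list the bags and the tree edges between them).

Each bag holds 5 vertices, so the decomposition has width 4, which upper-bounds the treewidth. For the lower bound: the 5 vertex sets {6,7}, {2,8}, {1,4}, {3}, {5} are disjoint, each induces a connected subgraph, and every pair is joined by at least one edge of G. Contracting each set to a single vertex therefore yields K_{5} as a minor, and since treewidth is minor-monotone, tw(G) ≥ tw(K_{5}) = 4. Combining the bounds, tw(G) = 4.

Treewidth 4.
One such decomposition:
Bags: B1 = {3, 4, 6, 7, 8}  B2 = {2, 3, 4, 6, 8}  B3 = {1, 3, 4, 6, 8}  B4 = {3, 4, 5, 6, 8}
Tree: B1–B2, B2–B3, B3–B4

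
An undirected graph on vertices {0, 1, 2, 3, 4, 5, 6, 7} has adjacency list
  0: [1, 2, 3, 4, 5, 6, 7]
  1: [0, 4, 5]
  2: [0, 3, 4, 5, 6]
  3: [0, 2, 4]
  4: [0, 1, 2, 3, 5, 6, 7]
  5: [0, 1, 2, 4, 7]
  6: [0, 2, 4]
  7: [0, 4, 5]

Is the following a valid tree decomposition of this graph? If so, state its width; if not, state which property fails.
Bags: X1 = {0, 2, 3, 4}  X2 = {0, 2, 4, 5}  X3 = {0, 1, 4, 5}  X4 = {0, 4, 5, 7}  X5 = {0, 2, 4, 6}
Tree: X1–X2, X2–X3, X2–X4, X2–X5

Yes; width 3.

Every vertex of G appears in some bag (union = {0, 1, 2, 3, 4, 5, 6, 7}); every edge is covered by a bag; and for each vertex v the set of bags containing v is connected in the bag tree. The decomposition is therefore valid. The largest bag has 4 vertices, so the width is 3.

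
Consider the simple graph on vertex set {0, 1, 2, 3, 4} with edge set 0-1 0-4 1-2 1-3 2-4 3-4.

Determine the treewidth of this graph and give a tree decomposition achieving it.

The largest bag has 3 vertices, giving width 2; this decomposition certifies tw(G) ≤ 2. The edges 0–4–3–1–0 form a cycle, so G is not a tree and its treewidth is at least 2. Combining the bounds, tw(G) = 2.

Treewidth 2.
One optimal decomposition is:
Bags: B1 = {0, 1, 4}  B2 = {1, 3, 4}  B3 = {1, 2, 4}
Tree: B1–B2, B2–B3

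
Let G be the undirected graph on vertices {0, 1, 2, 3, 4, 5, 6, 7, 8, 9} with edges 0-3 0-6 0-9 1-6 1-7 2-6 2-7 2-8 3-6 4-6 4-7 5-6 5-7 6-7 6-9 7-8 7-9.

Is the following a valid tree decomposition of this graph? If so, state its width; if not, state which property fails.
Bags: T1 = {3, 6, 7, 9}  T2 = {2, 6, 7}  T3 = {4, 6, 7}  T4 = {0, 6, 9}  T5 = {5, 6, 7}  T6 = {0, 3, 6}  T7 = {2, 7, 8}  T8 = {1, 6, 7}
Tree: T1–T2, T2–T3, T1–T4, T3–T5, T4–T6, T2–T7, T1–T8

No — bags containing vertex 3 are not connected in the tree.

A tree decomposition must satisfy three properties: every vertex lies in some bag; for every edge, both endpoints lie together in some bag; and for every vertex, the bags containing it form a connected subtree. Here bags containing vertex 3 are not connected in the tree, so the decomposition is invalid.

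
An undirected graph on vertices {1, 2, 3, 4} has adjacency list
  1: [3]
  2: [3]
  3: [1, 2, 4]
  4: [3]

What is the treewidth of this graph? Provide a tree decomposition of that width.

The largest bag has 2 vertices, giving width 1; this decomposition certifies tw(G) ≤ 1. Since G has at least one edge (e.g. 3–2), it is not an edgeless graph, so tw(G) ≥ 1. Combining the bounds, tw(G) = 1.

Treewidth 1.
One such decomposition:
Bags: B1 = {2, 3}  B2 = {3, 4}  B3 = {1, 3}
Tree: B1–B2, B1–B3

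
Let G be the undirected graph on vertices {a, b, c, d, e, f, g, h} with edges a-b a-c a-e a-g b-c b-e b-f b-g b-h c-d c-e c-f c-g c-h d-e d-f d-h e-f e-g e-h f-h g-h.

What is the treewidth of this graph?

4

A width-4 tree decomposition is:
Bags: B1 = {b, c, e, g, h}  B2 = {b, c, e, f, h}  B3 = {c, d, e, f, h}  B4 = {a, b, c, e, g}
Tree: B1–B2, B2–B3, B1–B4
Every bag has size at most 5, so the width is 5 − 1 = 4 and tw(G) ≤ 4. For the lower bound, the 5 vertices {b, c, e, g, h} are pairwise adjacent, and any tree decomposition puts a clique entirely inside one bag — forcing width ≥ 4. The upper and lower bounds meet at 4, so that is the treewidth.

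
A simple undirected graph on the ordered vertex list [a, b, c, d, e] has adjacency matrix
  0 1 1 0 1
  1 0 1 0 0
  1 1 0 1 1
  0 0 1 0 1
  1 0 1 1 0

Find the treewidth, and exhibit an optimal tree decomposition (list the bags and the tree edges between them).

Treewidth 2.
One such decomposition:
Bags: B1 = {a, b, c}  B2 = {a, c, e}  B3 = {c, d, e}
Tree: B1–B2, B2–B3

Every bag has size at most 3, so the width is 3 − 1 = 2 and tw(G) ≤ 2. For the lower bound, the 3 vertices {c, d, e} are pairwise adjacent, and any tree decomposition puts a clique entirely inside one bag — forcing width ≥ 2. The upper and lower bounds meet at 2, so that is the treewidth.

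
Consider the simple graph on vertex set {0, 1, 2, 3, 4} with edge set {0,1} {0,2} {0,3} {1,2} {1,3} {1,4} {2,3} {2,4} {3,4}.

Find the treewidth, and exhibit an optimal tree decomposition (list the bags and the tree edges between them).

Every bag has size at most 4, so the width is 4 − 1 = 3 and tw(G) ≤ 3. On the other hand G contains the 4-clique {0, 1, 2, 3}. A clique must lie in a single bag of any decomposition, so no decomposition can have width below 3. Therefore the treewidth is 3.

Treewidth 3.
Bags: B1 = {0, 1, 2, 3}  B2 = {1, 2, 3, 4}
Tree: B1–B2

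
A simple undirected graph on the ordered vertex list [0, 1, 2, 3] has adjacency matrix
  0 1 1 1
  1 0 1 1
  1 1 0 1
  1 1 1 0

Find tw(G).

3

A width-3 tree decomposition is:
Bags: B1 = {0, 1, 2, 3}
Tree: (single bag)
A single bag containing all 4 vertices is trivially a valid decomposition of width 3. Conversely, {0, 1, 2, 3} is a clique of size 4, and the vertices of any clique must share a bag in every tree decomposition; so some bag has ≥ 4 vertices and tw(G) ≥ 3. Therefore the treewidth is 3.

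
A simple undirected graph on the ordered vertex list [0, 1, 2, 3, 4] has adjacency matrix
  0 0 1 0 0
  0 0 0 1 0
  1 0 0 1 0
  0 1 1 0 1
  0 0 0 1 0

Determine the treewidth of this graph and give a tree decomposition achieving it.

Treewidth 1.
One optimal decomposition is:
Bags: B1 = {1, 3}  B2 = {3, 4}  B3 = {2, 3}  B4 = {0, 2}
Tree: B1–B2, B1–B3, B3–B4

Every bag has size at most 2, so the width is 2 − 1 = 1 and tw(G) ≤ 1. Since G has at least one edge (e.g. 3–1), it is not an edgeless graph, so tw(G) ≥ 1. The upper and lower bounds meet at 1, so that is the treewidth.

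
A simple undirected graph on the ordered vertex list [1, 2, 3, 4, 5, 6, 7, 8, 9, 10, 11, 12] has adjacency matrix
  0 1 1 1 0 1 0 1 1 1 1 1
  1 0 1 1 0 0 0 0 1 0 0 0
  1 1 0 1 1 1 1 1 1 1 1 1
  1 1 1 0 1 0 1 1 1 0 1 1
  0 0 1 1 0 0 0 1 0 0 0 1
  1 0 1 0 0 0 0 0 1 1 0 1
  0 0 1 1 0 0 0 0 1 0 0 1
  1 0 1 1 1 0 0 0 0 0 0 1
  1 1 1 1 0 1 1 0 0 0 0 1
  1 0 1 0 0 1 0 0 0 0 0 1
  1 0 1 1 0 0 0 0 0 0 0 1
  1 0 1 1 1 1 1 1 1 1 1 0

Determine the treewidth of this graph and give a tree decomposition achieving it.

Each bag holds 5 vertices, so the decomposition has width 4, which upper-bounds the treewidth. Conversely, {1, 2, 3, 4, 9} is a clique of size 5, and the vertices of any clique must share a bag in every tree decomposition; so some bag has ≥ 5 vertices and tw(G) ≥ 4. Combining the bounds, tw(G) = 4.

Treewidth 4.
One such decomposition:
Bags: B1 = {1, 3, 6, 9, 12}  B2 = {1, 3, 4, 9, 12}  B3 = {1, 3, 4, 11, 12}  B4 = {1, 3, 4, 8, 12}  B5 = {3, 4, 5, 8, 12}  B6 = {1, 2, 3, 4, 9}  B7 = {1, 3, 6, 10, 12}  B8 = {3, 4, 7, 9, 12}
Tree: B1–B2, B2–B3, B3–B4, B4–B5, B2–B6, B1–B7, B2–B8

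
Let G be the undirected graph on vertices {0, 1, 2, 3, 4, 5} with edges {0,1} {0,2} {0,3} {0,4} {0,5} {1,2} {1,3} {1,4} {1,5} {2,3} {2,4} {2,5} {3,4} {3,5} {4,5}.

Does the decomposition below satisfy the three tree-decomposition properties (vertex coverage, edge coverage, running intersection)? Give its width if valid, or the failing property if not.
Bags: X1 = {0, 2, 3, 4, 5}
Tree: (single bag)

No — vertex 1 appears in no bag.

A tree decomposition must satisfy three properties: every vertex lies in some bag; for every edge, both endpoints lie together in some bag; and for every vertex, the bags containing it form a connected subtree. Here vertex 1 appears in no bag, so the decomposition is invalid.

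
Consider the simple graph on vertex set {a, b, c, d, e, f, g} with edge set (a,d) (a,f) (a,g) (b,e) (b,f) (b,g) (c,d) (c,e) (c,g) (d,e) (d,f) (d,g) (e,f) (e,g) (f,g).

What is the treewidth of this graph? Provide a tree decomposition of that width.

Every bag has size at most 4, so the width is 4 − 1 = 3 and tw(G) ≤ 3. On the other hand G contains the 4-clique {c, d, e, g}. A clique must lie in a single bag of any decomposition, so no decomposition can have width below 3. Combining the bounds, tw(G) = 3.

Treewidth 3.
One optimal decomposition is:
Bags: B1 = {d, e, f, g}  B2 = {c, d, e, g}  B3 = {b, e, f, g}  B4 = {a, d, f, g}
Tree: B1–B2, B1–B3, B1–B4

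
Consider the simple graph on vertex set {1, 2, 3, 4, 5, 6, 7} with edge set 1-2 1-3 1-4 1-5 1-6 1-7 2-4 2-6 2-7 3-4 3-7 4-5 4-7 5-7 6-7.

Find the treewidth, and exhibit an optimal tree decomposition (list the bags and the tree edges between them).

Every bag has size at most 4, so the width is 4 − 1 = 3 and tw(G) ≤ 3. Conversely, {1, 2, 4, 7} is a clique of size 4, and the vertices of any clique must share a bag in every tree decomposition; so some bag has ≥ 4 vertices and tw(G) ≥ 3. Therefore the treewidth is 3.

Treewidth 3.
Bags: B1 = {1, 2, 6, 7}  B2 = {1, 2, 4, 7}  B3 = {1, 3, 4, 7}  B4 = {1, 4, 5, 7}
Tree: B1–B2, B2–B3, B2–B4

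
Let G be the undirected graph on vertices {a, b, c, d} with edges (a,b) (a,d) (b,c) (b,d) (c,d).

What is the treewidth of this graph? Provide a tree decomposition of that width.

Each bag holds 3 vertices, so the decomposition has width 2, which upper-bounds the treewidth. Conversely, {b, c, d} is a clique of size 3, and the vertices of any clique must share a bag in every tree decomposition; so some bag has ≥ 3 vertices and tw(G) ≥ 2. Hence tw(G) = 2 exactly.

Treewidth 2.
One such decomposition:
Bags: B1 = {b, c, d}  B2 = {a, b, d}
Tree: B1–B2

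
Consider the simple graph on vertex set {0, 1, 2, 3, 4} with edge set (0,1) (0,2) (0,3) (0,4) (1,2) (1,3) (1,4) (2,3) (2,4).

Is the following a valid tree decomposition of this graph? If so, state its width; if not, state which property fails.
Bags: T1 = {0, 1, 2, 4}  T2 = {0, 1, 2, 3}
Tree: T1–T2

Vertex coverage: the bags together contain {0, 1, 2, 3, 4}, the full vertex set. Edge coverage: each edge of G has both endpoints in at least one bag. Running intersection: for every vertex, the bags containing it form a connected subtree. All three properties hold, so this is a valid tree decomposition of width max|bag| − 1 = 3, and hence tw(G) ≤ 3.

Yes; width 3.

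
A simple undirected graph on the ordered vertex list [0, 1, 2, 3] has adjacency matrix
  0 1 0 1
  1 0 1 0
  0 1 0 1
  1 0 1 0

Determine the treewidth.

A width-2 tree decomposition is:
Bags: B1 = {1, 2, 3}  B2 = {0, 1, 3}
Tree: B1–B2
The largest bag has 3 vertices, giving width 2; this decomposition certifies tw(G) ≤ 2. The edges 3–2–1–0–3 form a cycle, so G is not a tree and its treewidth is at least 2. Therefore the treewidth is 2.

2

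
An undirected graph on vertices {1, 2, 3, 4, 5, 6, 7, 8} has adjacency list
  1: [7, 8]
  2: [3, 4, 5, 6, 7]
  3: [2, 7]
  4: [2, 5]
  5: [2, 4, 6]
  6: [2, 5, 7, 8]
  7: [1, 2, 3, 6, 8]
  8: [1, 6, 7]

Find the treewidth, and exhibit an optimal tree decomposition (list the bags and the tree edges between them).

Every bag has size at most 3, so the width is 3 − 1 = 2 and tw(G) ≤ 2. Conversely, {1, 7, 8} is a clique of size 3, and the vertices of any clique must share a bag in every tree decomposition; so some bag has ≥ 3 vertices and tw(G) ≥ 2. Combining the bounds, tw(G) = 2.

Treewidth 2.
One such decomposition:
Bags: B1 = {6, 7, 8}  B2 = {2, 6, 7}  B3 = {2, 5, 6}  B4 = {1, 7, 8}  B5 = {2, 4, 5}  B6 = {2, 3, 7}
Tree: B1–B2, B2–B3, B1–B4, B3–B5, B2–B6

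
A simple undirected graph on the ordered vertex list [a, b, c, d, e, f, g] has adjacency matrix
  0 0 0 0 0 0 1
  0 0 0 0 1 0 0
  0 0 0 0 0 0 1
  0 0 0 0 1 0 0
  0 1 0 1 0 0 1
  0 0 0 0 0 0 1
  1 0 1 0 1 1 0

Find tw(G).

1

A width-1 tree decomposition is:
Bags: B1 = {f, g}  B2 = {c, g}  B3 = {e, g}  B4 = {a, g}  B5 = {b, e}  B6 = {d, e}
Tree: B1–B2, B1–B3, B3–B4, B3–B5, B5–B6
Each bag holds 2 vertices, so the decomposition has width 1, which upper-bounds the treewidth. Since G has at least one edge (e.g. g–f), it is not an edgeless graph, so tw(G) ≥ 1. Hence tw(G) = 1 exactly.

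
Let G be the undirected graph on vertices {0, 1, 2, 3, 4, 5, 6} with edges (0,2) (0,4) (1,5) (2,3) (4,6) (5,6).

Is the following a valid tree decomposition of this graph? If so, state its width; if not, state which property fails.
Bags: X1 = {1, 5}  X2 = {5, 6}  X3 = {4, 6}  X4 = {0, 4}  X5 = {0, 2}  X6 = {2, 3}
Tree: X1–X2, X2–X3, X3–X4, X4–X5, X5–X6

Checking the three conditions: (i) the bags cover all of {0, 1, 2, 3, 4, 5, 6}; (ii) for each edge, some bag contains both endpoints; (iii) the bags containing any fixed vertex form a subtree. All hold, so the decomposition is valid with width 2 − 1 = 1.

Yes; width 1.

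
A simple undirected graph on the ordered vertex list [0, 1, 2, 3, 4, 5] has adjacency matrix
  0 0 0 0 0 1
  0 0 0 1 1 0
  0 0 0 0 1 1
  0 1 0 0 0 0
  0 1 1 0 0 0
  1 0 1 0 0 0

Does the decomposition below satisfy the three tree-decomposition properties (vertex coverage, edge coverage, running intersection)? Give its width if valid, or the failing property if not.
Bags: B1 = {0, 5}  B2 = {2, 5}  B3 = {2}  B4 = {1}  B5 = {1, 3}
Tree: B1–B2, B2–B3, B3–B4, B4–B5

A tree decomposition must satisfy three properties: every vertex lies in some bag; for every edge, both endpoints lie together in some bag; and for every vertex, the bags containing it form a connected subtree. Here vertex 4 appears in no bag, so the decomposition is invalid.

No — vertex 4 appears in no bag.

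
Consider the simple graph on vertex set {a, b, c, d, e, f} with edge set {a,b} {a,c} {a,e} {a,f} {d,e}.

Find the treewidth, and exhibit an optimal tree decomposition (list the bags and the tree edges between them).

Treewidth 1.
One optimal decomposition is:
Bags: B1 = {a, c}  B2 = {a, f}  B3 = {a, e}  B4 = {d, e}  B5 = {a, b}
Tree: B1–B2, B1–B3, B3–B4, B2–B5

Each bag holds 2 vertices, so the decomposition has width 1, which upper-bounds the treewidth. Any graph with an edge has treewidth ≥ 1, and G has the edge c–a. Hence tw(G) = 1 exactly.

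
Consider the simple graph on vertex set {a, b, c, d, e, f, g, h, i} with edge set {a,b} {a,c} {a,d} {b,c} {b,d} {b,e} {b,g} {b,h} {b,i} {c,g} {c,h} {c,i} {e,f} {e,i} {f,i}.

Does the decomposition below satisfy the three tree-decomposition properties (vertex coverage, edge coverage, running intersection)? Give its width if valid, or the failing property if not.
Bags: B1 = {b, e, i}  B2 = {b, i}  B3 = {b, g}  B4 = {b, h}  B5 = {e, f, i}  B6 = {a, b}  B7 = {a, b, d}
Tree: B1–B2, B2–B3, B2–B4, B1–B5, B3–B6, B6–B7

No — vertex c appears in no bag.

A tree decomposition must satisfy three properties: every vertex lies in some bag; for every edge, both endpoints lie together in some bag; and for every vertex, the bags containing it form a connected subtree. Here vertex c appears in no bag, so the decomposition is invalid.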